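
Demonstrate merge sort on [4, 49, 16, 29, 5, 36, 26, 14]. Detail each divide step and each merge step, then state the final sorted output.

Merge sort trace:

Split: [4, 49, 16, 29, 5, 36, 26, 14] -> [4, 49, 16, 29] and [5, 36, 26, 14]
  Split: [4, 49, 16, 29] -> [4, 49] and [16, 29]
    Split: [4, 49] -> [4] and [49]
    Merge: [4] + [49] -> [4, 49]
    Split: [16, 29] -> [16] and [29]
    Merge: [16] + [29] -> [16, 29]
  Merge: [4, 49] + [16, 29] -> [4, 16, 29, 49]
  Split: [5, 36, 26, 14] -> [5, 36] and [26, 14]
    Split: [5, 36] -> [5] and [36]
    Merge: [5] + [36] -> [5, 36]
    Split: [26, 14] -> [26] and [14]
    Merge: [26] + [14] -> [14, 26]
  Merge: [5, 36] + [14, 26] -> [5, 14, 26, 36]
Merge: [4, 16, 29, 49] + [5, 14, 26, 36] -> [4, 5, 14, 16, 26, 29, 36, 49]

Final sorted array: [4, 5, 14, 16, 26, 29, 36, 49]

The merge sort proceeds by recursively splitting the array and merging sorted halves.
After all merges, the sorted array is [4, 5, 14, 16, 26, 29, 36, 49].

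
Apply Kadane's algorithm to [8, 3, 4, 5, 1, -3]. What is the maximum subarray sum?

Using Kadane's algorithm on [8, 3, 4, 5, 1, -3]:

Scanning through the array:
Position 1 (value 3): max_ending_here = 11, max_so_far = 11
Position 2 (value 4): max_ending_here = 15, max_so_far = 15
Position 3 (value 5): max_ending_here = 20, max_so_far = 20
Position 4 (value 1): max_ending_here = 21, max_so_far = 21
Position 5 (value -3): max_ending_here = 18, max_so_far = 21

Maximum subarray: [8, 3, 4, 5, 1]
Maximum sum: 21

The maximum subarray is [8, 3, 4, 5, 1] with sum 21. This subarray runs from index 0 to index 4.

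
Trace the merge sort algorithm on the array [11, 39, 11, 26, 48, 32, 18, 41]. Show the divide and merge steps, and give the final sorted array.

Merge sort trace:

Split: [11, 39, 11, 26, 48, 32, 18, 41] -> [11, 39, 11, 26] and [48, 32, 18, 41]
  Split: [11, 39, 11, 26] -> [11, 39] and [11, 26]
    Split: [11, 39] -> [11] and [39]
    Merge: [11] + [39] -> [11, 39]
    Split: [11, 26] -> [11] and [26]
    Merge: [11] + [26] -> [11, 26]
  Merge: [11, 39] + [11, 26] -> [11, 11, 26, 39]
  Split: [48, 32, 18, 41] -> [48, 32] and [18, 41]
    Split: [48, 32] -> [48] and [32]
    Merge: [48] + [32] -> [32, 48]
    Split: [18, 41] -> [18] and [41]
    Merge: [18] + [41] -> [18, 41]
  Merge: [32, 48] + [18, 41] -> [18, 32, 41, 48]
Merge: [11, 11, 26, 39] + [18, 32, 41, 48] -> [11, 11, 18, 26, 32, 39, 41, 48]

Final sorted array: [11, 11, 18, 26, 32, 39, 41, 48]

The merge sort proceeds by recursively splitting the array and merging sorted halves.
After all merges, the sorted array is [11, 11, 18, 26, 32, 39, 41, 48].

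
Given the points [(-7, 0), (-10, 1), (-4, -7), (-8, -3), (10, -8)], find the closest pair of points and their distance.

Computing all pairwise distances among 5 points:

d((-7, 0), (-10, 1)) = 3.1623 <-- minimum
d((-7, 0), (-4, -7)) = 7.6158
d((-7, 0), (-8, -3)) = 3.1623 <-- minimum
d((-7, 0), (10, -8)) = 18.7883
d((-10, 1), (-4, -7)) = 10.0
d((-10, 1), (-8, -3)) = 4.4721
d((-10, 1), (10, -8)) = 21.9317
d((-4, -7), (-8, -3)) = 5.6569
d((-4, -7), (10, -8)) = 14.0357
d((-8, -3), (10, -8)) = 18.6815

Minimum distance: 3.1623 (tie among 2 pairs: (-7, 0) and (-10, 1); (-7, 0) and (-8, -3))

The minimum Euclidean distance is 3.1623. There is a tie: 2 pairs achieve this minimum — (-7, 0) and (-10, 1); (-7, 0) and (-8, -3). Any of these is a valid closest pair. For 5 points, brute-force pairwise comparison is shown above. For large n, the divide-and-conquer algorithm (sort by x, recurse on halves, check the dividing strip) achieves O(n log n).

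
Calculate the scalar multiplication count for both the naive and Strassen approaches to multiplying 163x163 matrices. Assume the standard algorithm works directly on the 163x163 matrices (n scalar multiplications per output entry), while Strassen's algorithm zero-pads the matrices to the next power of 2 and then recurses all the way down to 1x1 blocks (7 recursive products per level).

Matrix multiplication for 163x163 matrices:

Strassen's algorithm requires power-of-2 dimensions. Pad 163x163 to 256x256 (next power of 2).

Standard algorithm: 163^3 = 4330747 multiplications
Strassen's algorithm: 7^(log2(256)) = 7^8 = 5764801 multiplications
Difference: 4330747 - 5764801 = -1434054 (Strassen uses MORE here due to padding overhead — for small or just-over-power-of-2 n, padding can outweigh the per-level savings)

Standard: 4330747 multiplications (163^3). Strassen: 5764801 multiplications (7^8, after padding to 256x256). Strassen reduces 8 recursive multiplications to 7 at each level.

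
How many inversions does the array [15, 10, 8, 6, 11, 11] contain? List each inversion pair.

Finding inversions in [15, 10, 8, 6, 11, 11]:

(0, 1): arr[0]=15 > arr[1]=10
(0, 2): arr[0]=15 > arr[2]=8
(0, 3): arr[0]=15 > arr[3]=6
(0, 4): arr[0]=15 > arr[4]=11
(0, 5): arr[0]=15 > arr[5]=11
(1, 2): arr[1]=10 > arr[2]=8
(1, 3): arr[1]=10 > arr[3]=6
(2, 3): arr[2]=8 > arr[3]=6

Total inversions: 8

The array has 8 inversion(s): (0,1), (0,2), (0,3), (0,4), (0,5), (1,2), (1,3), (2,3). Each pair (i,j) satisfies i < j and arr[i] > arr[j].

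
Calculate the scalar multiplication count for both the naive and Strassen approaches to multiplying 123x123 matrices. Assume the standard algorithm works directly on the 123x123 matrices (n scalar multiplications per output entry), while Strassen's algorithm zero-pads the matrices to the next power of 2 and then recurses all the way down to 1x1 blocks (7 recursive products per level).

Matrix multiplication for 123x123 matrices:

Strassen's algorithm requires power-of-2 dimensions. Pad 123x123 to 128x128 (next power of 2).

Standard algorithm: 123^3 = 1860867 multiplications
Strassen's algorithm: 7^(log2(128)) = 7^7 = 823543 multiplications
Savings: 1860867 - 823543 = 1037324 multiplications

Standard: 1860867 multiplications (123^3). Strassen: 823543 multiplications (7^7, after padding to 128x128). Strassen reduces 8 recursive multiplications to 7 at each level.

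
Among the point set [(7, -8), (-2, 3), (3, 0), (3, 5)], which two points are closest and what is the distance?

Computing all pairwise distances among 4 points:

d((7, -8), (-2, 3)) = 14.2127
d((7, -8), (3, 0)) = 8.9443
d((7, -8), (3, 5)) = 13.6015
d((-2, 3), (3, 0)) = 5.831
d((-2, 3), (3, 5)) = 5.3852
d((3, 0), (3, 5)) = 5.0 <-- minimum

Closest pair: (3, 0) and (3, 5) with distance 5.0

The closest pair is (3, 0) and (3, 5) with Euclidean distance 5.0. For 4 points, brute-force pairwise comparison is shown above. For large n, the divide-and-conquer algorithm (sort by x, recurse on halves, check the dividing strip) achieves O(n log n).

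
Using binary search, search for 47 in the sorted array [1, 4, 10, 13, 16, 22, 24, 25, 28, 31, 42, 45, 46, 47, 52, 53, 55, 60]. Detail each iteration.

Binary search for 47 in [1, 4, 10, 13, 16, 22, 24, 25, 28, 31, 42, 45, 46, 47, 52, 53, 55, 60]:

lo=0, hi=17, mid=8, arr[mid]=28 -> 28 < 47, search right half
lo=9, hi=17, mid=13, arr[mid]=47 -> Found target at index 13!

Binary search finds 47 at index 13 after 2 comparisons. The search repeatedly halves the search space by comparing with the middle element.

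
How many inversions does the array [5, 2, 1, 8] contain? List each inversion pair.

Finding inversions in [5, 2, 1, 8]:

(0, 1): arr[0]=5 > arr[1]=2
(0, 2): arr[0]=5 > arr[2]=1
(1, 2): arr[1]=2 > arr[2]=1

Total inversions: 3

The array has 3 inversion(s): (0,1), (0,2), (1,2). Each pair (i,j) satisfies i < j and arr[i] > arr[j].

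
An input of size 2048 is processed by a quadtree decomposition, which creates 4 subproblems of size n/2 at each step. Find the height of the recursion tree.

For divide and conquer with division factor 2:

Problem sizes at each level:
Level 0: 2048
Level 1: 1024
Level 2: 512
Level 3: 256
Level 4: 128
Level 5: 64
Level 6: 32
Level 7: 16
Level 8: 8
Level 9: 4
Level 10: 2
Level 11: 1

The root is level 0 and the size-1 base case is level 11 (the tree spans levels 0 through 11, i.e. 12 levels counting the root), so the depth is the number of divisions: log_2(2048) = 11

The recursion tree depth is log_2(2048) = 11. At each level, the problem size is divided by 2, so it takes 11 divisions to reduce to a base case of size 1. The algorithm makes 4 recursive calls at each level.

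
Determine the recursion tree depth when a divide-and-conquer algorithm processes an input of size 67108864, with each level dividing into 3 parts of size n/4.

For divide and conquer with division factor 4:

Problem sizes at each level:
Level 0: 67108864
Level 1: 16777216
Level 2: 4194304
Level 3: 1048576
Level 4: 262144
Level 5: 65536
Level 6: 16384
Level 7: 4096
Level 8: 1024
Level 9: 256
Level 10: 64
Level 11: 16
Level 12: 4
Level 13: 1

The root is level 0 and the size-1 base case is level 13 (the tree spans levels 0 through 13, i.e. 14 levels counting the root), so the depth is the number of divisions: log_4(67108864) = 13

The recursion tree depth is log_4(67108864) = 13. At each level, the problem size is divided by 4, so it takes 13 divisions to reduce to a base case of size 1. The algorithm makes 3 recursive calls at each level.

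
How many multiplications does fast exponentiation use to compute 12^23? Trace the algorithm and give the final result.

Computing 12^23 by squaring (build up from 12^1; each line after the first costs one multiplication):

12^1 = 12
12^2 = (12^1)^2 = 12^2 = 144
12^4 = (12^2)^2 = 144^2 = 20736
12^5 = 12 * 12^4 = 12 * 20736 = 248832
12^10 = (12^5)^2 = 248832^2 = 61917364224
12^11 = 12 * 12^10 = 12 * 61917364224 = 743008370688
12^22 = (12^11)^2 = 743008370688^2 = 552061438912436417593344
12^23 = 12 * 12^22 = 12 * 552061438912436417593344 = 6624737266949237011120128

Result: 6624737266949237011120128
Multiplications needed: 7 (7 lines after 12^1)

12^23 = 6624737266949237011120128. Using exponentiation by squaring, this requires 7 multiplications. The key idea: if the exponent is even, square the half-power; if odd, multiply by the base once.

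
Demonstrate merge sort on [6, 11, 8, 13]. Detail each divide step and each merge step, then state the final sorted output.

Merge sort trace:

Split: [6, 11, 8, 13] -> [6, 11] and [8, 13]
  Split: [6, 11] -> [6] and [11]
  Merge: [6] + [11] -> [6, 11]
  Split: [8, 13] -> [8] and [13]
  Merge: [8] + [13] -> [8, 13]
Merge: [6, 11] + [8, 13] -> [6, 8, 11, 13]

Final sorted array: [6, 8, 11, 13]

The merge sort proceeds by recursively splitting the array and merging sorted halves.
After all merges, the sorted array is [6, 8, 11, 13].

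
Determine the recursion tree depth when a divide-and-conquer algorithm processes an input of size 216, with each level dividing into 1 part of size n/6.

For divide and conquer with division factor 6:

Problem sizes at each level:
Level 0: 216
Level 1: 36
Level 2: 6
Level 3: 1

The root is level 0 and the size-1 base case is level 3 (the tree spans levels 0 through 3, i.e. 4 levels counting the root), so the depth is the number of divisions: log_6(216) = 3

The recursion tree depth is log_6(216) = 3. At each level, the problem size is divided by 6, so it takes 3 divisions to reduce to a base case of size 1. The algorithm makes 1 recursive call at each level.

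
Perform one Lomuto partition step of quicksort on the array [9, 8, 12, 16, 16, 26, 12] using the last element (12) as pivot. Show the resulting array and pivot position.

Lomuto partition with pivot = 12:

Initial array: [9, 8, 12, 16, 16, 26, 12]

arr[0]=9 <= 12: swap with position 0, array becomes [9, 8, 12, 16, 16, 26, 12]
arr[1]=8 <= 12: swap with position 1, array becomes [9, 8, 12, 16, 16, 26, 12]
arr[2]=12 <= 12: swap with position 2, array becomes [9, 8, 12, 16, 16, 26, 12]
arr[3]=16 > 12: no swap
arr[4]=16 > 12: no swap
arr[5]=26 > 12: no swap

Place pivot at position 3: [9, 8, 12, 12, 16, 26, 16]
Pivot position: 3

After partitioning with pivot 12, the array becomes [9, 8, 12, 12, 16, 26, 16]. The pivot is placed at index 3. All elements to the left of the pivot are <= 12, and all elements to the right are > 12.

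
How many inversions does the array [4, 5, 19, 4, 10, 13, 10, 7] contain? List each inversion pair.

Finding inversions in [4, 5, 19, 4, 10, 13, 10, 7]:

(1, 3): arr[1]=5 > arr[3]=4
(2, 3): arr[2]=19 > arr[3]=4
(2, 4): arr[2]=19 > arr[4]=10
(2, 5): arr[2]=19 > arr[5]=13
(2, 6): arr[2]=19 > arr[6]=10
(2, 7): arr[2]=19 > arr[7]=7
(4, 7): arr[4]=10 > arr[7]=7
(5, 6): arr[5]=13 > arr[6]=10
(5, 7): arr[5]=13 > arr[7]=7
(6, 7): arr[6]=10 > arr[7]=7

Total inversions: 10

The array has 10 inversion(s): (1,3), (2,3), (2,4), (2,5), (2,6), (2,7), (4,7), (5,6), (5,7), (6,7). Each pair (i,j) satisfies i < j and arr[i] > arr[j].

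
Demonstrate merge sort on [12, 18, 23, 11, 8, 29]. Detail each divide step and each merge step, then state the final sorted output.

Merge sort trace:

Split: [12, 18, 23, 11, 8, 29] -> [12, 18, 23] and [11, 8, 29]
  Split: [12, 18, 23] -> [12] and [18, 23]
    Split: [18, 23] -> [18] and [23]
    Merge: [18] + [23] -> [18, 23]
  Merge: [12] + [18, 23] -> [12, 18, 23]
  Split: [11, 8, 29] -> [11] and [8, 29]
    Split: [8, 29] -> [8] and [29]
    Merge: [8] + [29] -> [8, 29]
  Merge: [11] + [8, 29] -> [8, 11, 29]
Merge: [12, 18, 23] + [8, 11, 29] -> [8, 11, 12, 18, 23, 29]

Final sorted array: [8, 11, 12, 18, 23, 29]

The merge sort proceeds by recursively splitting the array and merging sorted halves.
After all merges, the sorted array is [8, 11, 12, 18, 23, 29].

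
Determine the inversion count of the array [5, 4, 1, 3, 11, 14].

Finding inversions in [5, 4, 1, 3, 11, 14]:

(0, 1): arr[0]=5 > arr[1]=4
(0, 2): arr[0]=5 > arr[2]=1
(0, 3): arr[0]=5 > arr[3]=3
(1, 2): arr[1]=4 > arr[2]=1
(1, 3): arr[1]=4 > arr[3]=3

Total inversions: 5

The array has 5 inversion(s): (0,1), (0,2), (0,3), (1,2), (1,3). Each pair (i,j) satisfies i < j and arr[i] > arr[j].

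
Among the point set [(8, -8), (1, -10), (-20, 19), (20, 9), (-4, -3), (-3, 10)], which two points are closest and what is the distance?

Computing all pairwise distances among 6 points:

d((8, -8), (1, -10)) = 7.2801 <-- minimum
d((8, -8), (-20, 19)) = 38.8973
d((8, -8), (20, 9)) = 20.8087
d((8, -8), (-4, -3)) = 13.0
d((8, -8), (-3, 10)) = 21.095
d((1, -10), (-20, 19)) = 35.805
d((1, -10), (20, 9)) = 26.8701
d((1, -10), (-4, -3)) = 8.6023
d((1, -10), (-3, 10)) = 20.3961
d((-20, 19), (20, 9)) = 41.2311
d((-20, 19), (-4, -3)) = 27.2029
d((-20, 19), (-3, 10)) = 19.2354
d((20, 9), (-4, -3)) = 26.8328
d((20, 9), (-3, 10)) = 23.0217
d((-4, -3), (-3, 10)) = 13.0384

Closest pair: (8, -8) and (1, -10) with distance 7.2801

The closest pair is (8, -8) and (1, -10) with Euclidean distance 7.2801. For 6 points, brute-force pairwise comparison is shown above. For large n, the divide-and-conquer algorithm (sort by x, recurse on halves, check the dividing strip) achieves O(n log n).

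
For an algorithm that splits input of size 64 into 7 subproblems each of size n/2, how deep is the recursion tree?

For divide and conquer with division factor 2:

Problem sizes at each level:
Level 0: 64
Level 1: 32
Level 2: 16
Level 3: 8
Level 4: 4
Level 5: 2
Level 6: 1

The root is level 0 and the size-1 base case is level 6 (the tree spans levels 0 through 6, i.e. 7 levels counting the root), so the depth is the number of divisions: log_2(64) = 6

The recursion tree depth is log_2(64) = 6. At each level, the problem size is divided by 2, so it takes 6 divisions to reduce to a base case of size 1. The algorithm makes 7 recursive calls at each level.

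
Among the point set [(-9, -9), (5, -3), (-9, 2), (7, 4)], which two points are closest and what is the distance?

Computing all pairwise distances among 4 points:

d((-9, -9), (5, -3)) = 15.2315
d((-9, -9), (-9, 2)) = 11.0
d((-9, -9), (7, 4)) = 20.6155
d((5, -3), (-9, 2)) = 14.8661
d((5, -3), (7, 4)) = 7.2801 <-- minimum
d((-9, 2), (7, 4)) = 16.1245

Closest pair: (5, -3) and (7, 4) with distance 7.2801

The closest pair is (5, -3) and (7, 4) with Euclidean distance 7.2801. For 4 points, brute-force pairwise comparison is shown above. For large n, the divide-and-conquer algorithm (sort by x, recurse on halves, check the dividing strip) achieves O(n log n).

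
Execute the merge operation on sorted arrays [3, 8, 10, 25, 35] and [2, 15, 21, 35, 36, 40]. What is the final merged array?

Merging process:

Compare 3 vs 2: take 2 from right. Merged: [2]
Compare 3 vs 15: take 3 from left. Merged: [2, 3]
Compare 8 vs 15: take 8 from left. Merged: [2, 3, 8]
Compare 10 vs 15: take 10 from left. Merged: [2, 3, 8, 10]
Compare 25 vs 15: take 15 from right. Merged: [2, 3, 8, 10, 15]
Compare 25 vs 21: take 21 from right. Merged: [2, 3, 8, 10, 15, 21]
Compare 25 vs 35: take 25 from left. Merged: [2, 3, 8, 10, 15, 21, 25]
Compare 35 vs 35: take 35 from left. Merged: [2, 3, 8, 10, 15, 21, 25, 35]
Append remaining from right: [35, 36, 40]. Merged: [2, 3, 8, 10, 15, 21, 25, 35, 35, 36, 40]

Final merged array: [2, 3, 8, 10, 15, 21, 25, 35, 35, 36, 40]
Total comparisons: 8

The merged array is [2, 3, 8, 10, 15, 21, 25, 35, 35, 36, 40], requiring 8 comparisons. The merge step runs in O(n) time where n is the total number of elements.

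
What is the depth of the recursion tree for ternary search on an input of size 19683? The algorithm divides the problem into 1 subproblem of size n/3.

For divide and conquer with division factor 3:

Problem sizes at each level:
Level 0: 19683
Level 1: 6561
Level 2: 2187
Level 3: 729
Level 4: 243
Level 5: 81
Level 6: 27
Level 7: 9
Level 8: 3
Level 9: 1

The root is level 0 and the size-1 base case is level 9 (the tree spans levels 0 through 9, i.e. 10 levels counting the root), so the depth is the number of divisions: log_3(19683) = 9

The recursion tree depth is log_3(19683) = 9. At each level, the problem size is divided by 3, so it takes 9 divisions to reduce to a base case of size 1. The algorithm makes 1 recursive call at each level.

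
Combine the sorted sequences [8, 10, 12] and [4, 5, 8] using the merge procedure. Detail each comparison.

Merging process:

Compare 8 vs 4: take 4 from right. Merged: [4]
Compare 8 vs 5: take 5 from right. Merged: [4, 5]
Compare 8 vs 8: take 8 from left. Merged: [4, 5, 8]
Compare 10 vs 8: take 8 from right. Merged: [4, 5, 8, 8]
Append remaining from left: [10, 12]. Merged: [4, 5, 8, 8, 10, 12]

Final merged array: [4, 5, 8, 8, 10, 12]
Total comparisons: 4

The merged array is [4, 5, 8, 8, 10, 12], requiring 4 comparisons. The merge step runs in O(n) time where n is the total number of elements.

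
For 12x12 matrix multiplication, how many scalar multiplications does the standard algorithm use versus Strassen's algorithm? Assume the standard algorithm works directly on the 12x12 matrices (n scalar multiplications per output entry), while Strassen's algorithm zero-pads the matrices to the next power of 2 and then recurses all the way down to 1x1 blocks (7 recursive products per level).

Matrix multiplication for 12x12 matrices:

Strassen's algorithm requires power-of-2 dimensions. Pad 12x12 to 16x16 (next power of 2).

Standard algorithm: 12^3 = 1728 multiplications
Strassen's algorithm: 7^(log2(16)) = 7^4 = 2401 multiplications
Difference: 1728 - 2401 = -673 (Strassen uses MORE here due to padding overhead — for small or just-over-power-of-2 n, padding can outweigh the per-level savings)

Standard: 1728 multiplications (12^3). Strassen: 2401 multiplications (7^4, after padding to 16x16). Strassen reduces 8 recursive multiplications to 7 at each level.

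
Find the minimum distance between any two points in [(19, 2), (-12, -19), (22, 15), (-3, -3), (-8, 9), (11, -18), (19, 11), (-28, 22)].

Computing all pairwise distances among 8 points:

d((19, 2), (-12, -19)) = 37.4433
d((19, 2), (22, 15)) = 13.3417
d((19, 2), (-3, -3)) = 22.561
d((19, 2), (-8, 9)) = 27.8927
d((19, 2), (11, -18)) = 21.5407
d((19, 2), (19, 11)) = 9.0
d((19, 2), (-28, 22)) = 51.0784
d((-12, -19), (22, 15)) = 48.0833
d((-12, -19), (-3, -3)) = 18.3576
d((-12, -19), (-8, 9)) = 28.2843
d((-12, -19), (11, -18)) = 23.0217
d((-12, -19), (19, 11)) = 43.1393
d((-12, -19), (-28, 22)) = 44.0114
d((22, 15), (-3, -3)) = 30.8058
d((22, 15), (-8, 9)) = 30.5941
d((22, 15), (11, -18)) = 34.7851
d((22, 15), (19, 11)) = 5.0 <-- minimum
d((22, 15), (-28, 22)) = 50.4876
d((-3, -3), (-8, 9)) = 13.0
d((-3, -3), (11, -18)) = 20.5183
d((-3, -3), (19, 11)) = 26.0768
d((-3, -3), (-28, 22)) = 35.3553
d((-8, 9), (11, -18)) = 33.0151
d((-8, 9), (19, 11)) = 27.074
d((-8, 9), (-28, 22)) = 23.8537
d((11, -18), (19, 11)) = 30.0832
d((11, -18), (-28, 22)) = 55.8659
d((19, 11), (-28, 22)) = 48.2701

Closest pair: (22, 15) and (19, 11) with distance 5.0

The closest pair is (22, 15) and (19, 11) with Euclidean distance 5.0. For 8 points, brute-force pairwise comparison is shown above. For large n, the divide-and-conquer algorithm (sort by x, recurse on halves, check the dividing strip) achieves O(n log n).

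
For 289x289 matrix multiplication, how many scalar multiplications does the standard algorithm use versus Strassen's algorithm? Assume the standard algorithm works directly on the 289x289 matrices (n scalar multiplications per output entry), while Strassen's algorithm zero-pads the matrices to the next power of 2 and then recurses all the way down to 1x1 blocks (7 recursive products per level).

Matrix multiplication for 289x289 matrices:

Strassen's algorithm requires power-of-2 dimensions. Pad 289x289 to 512x512 (next power of 2).

Standard algorithm: 289^3 = 24137569 multiplications
Strassen's algorithm: 7^(log2(512)) = 7^9 = 40353607 multiplications
Difference: 24137569 - 40353607 = -16216038 (Strassen uses MORE here due to padding overhead — for small or just-over-power-of-2 n, padding can outweigh the per-level savings)

Standard: 24137569 multiplications (289^3). Strassen: 40353607 multiplications (7^9, after padding to 512x512). Strassen reduces 8 recursive multiplications to 7 at each level.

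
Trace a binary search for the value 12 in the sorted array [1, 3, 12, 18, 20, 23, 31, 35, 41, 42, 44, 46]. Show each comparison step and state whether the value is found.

Binary search for 12 in [1, 3, 12, 18, 20, 23, 31, 35, 41, 42, 44, 46]:

lo=0, hi=11, mid=5, arr[mid]=23 -> 23 > 12, search left half
lo=0, hi=4, mid=2, arr[mid]=12 -> Found target at index 2!

Binary search finds 12 at index 2 after 2 comparisons. The search repeatedly halves the search space by comparing with the middle element.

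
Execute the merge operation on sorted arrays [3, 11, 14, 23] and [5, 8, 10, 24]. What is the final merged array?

Merging process:

Compare 3 vs 5: take 3 from left. Merged: [3]
Compare 11 vs 5: take 5 from right. Merged: [3, 5]
Compare 11 vs 8: take 8 from right. Merged: [3, 5, 8]
Compare 11 vs 10: take 10 from right. Merged: [3, 5, 8, 10]
Compare 11 vs 24: take 11 from left. Merged: [3, 5, 8, 10, 11]
Compare 14 vs 24: take 14 from left. Merged: [3, 5, 8, 10, 11, 14]
Compare 23 vs 24: take 23 from left. Merged: [3, 5, 8, 10, 11, 14, 23]
Append remaining from right: [24]. Merged: [3, 5, 8, 10, 11, 14, 23, 24]

Final merged array: [3, 5, 8, 10, 11, 14, 23, 24]
Total comparisons: 7

The merged array is [3, 5, 8, 10, 11, 14, 23, 24], requiring 7 comparisons. The merge step runs in O(n) time where n is the total number of elements.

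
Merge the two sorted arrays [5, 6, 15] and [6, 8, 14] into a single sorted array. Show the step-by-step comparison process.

Merging process:

Compare 5 vs 6: take 5 from left. Merged: [5]
Compare 6 vs 6: take 6 from left. Merged: [5, 6]
Compare 15 vs 6: take 6 from right. Merged: [5, 6, 6]
Compare 15 vs 8: take 8 from right. Merged: [5, 6, 6, 8]
Compare 15 vs 14: take 14 from right. Merged: [5, 6, 6, 8, 14]
Append remaining from left: [15]. Merged: [5, 6, 6, 8, 14, 15]

Final merged array: [5, 6, 6, 8, 14, 15]
Total comparisons: 5

The merged array is [5, 6, 6, 8, 14, 15], requiring 5 comparisons. The merge step runs in O(n) time where n is the total number of elements.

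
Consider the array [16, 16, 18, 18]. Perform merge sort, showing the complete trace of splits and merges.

Merge sort trace:

Split: [16, 16, 18, 18] -> [16, 16] and [18, 18]
  Split: [16, 16] -> [16] and [16]
  Merge: [16] + [16] -> [16, 16]
  Split: [18, 18] -> [18] and [18]
  Merge: [18] + [18] -> [18, 18]
Merge: [16, 16] + [18, 18] -> [16, 16, 18, 18]

Final sorted array: [16, 16, 18, 18]

The merge sort proceeds by recursively splitting the array and merging sorted halves.
After all merges, the sorted array is [16, 16, 18, 18].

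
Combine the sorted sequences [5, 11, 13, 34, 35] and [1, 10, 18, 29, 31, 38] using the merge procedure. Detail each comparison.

Merging process:

Compare 5 vs 1: take 1 from right. Merged: [1]
Compare 5 vs 10: take 5 from left. Merged: [1, 5]
Compare 11 vs 10: take 10 from right. Merged: [1, 5, 10]
Compare 11 vs 18: take 11 from left. Merged: [1, 5, 10, 11]
Compare 13 vs 18: take 13 from left. Merged: [1, 5, 10, 11, 13]
Compare 34 vs 18: take 18 from right. Merged: [1, 5, 10, 11, 13, 18]
Compare 34 vs 29: take 29 from right. Merged: [1, 5, 10, 11, 13, 18, 29]
Compare 34 vs 31: take 31 from right. Merged: [1, 5, 10, 11, 13, 18, 29, 31]
Compare 34 vs 38: take 34 from left. Merged: [1, 5, 10, 11, 13, 18, 29, 31, 34]
Compare 35 vs 38: take 35 from left. Merged: [1, 5, 10, 11, 13, 18, 29, 31, 34, 35]
Append remaining from right: [38]. Merged: [1, 5, 10, 11, 13, 18, 29, 31, 34, 35, 38]

Final merged array: [1, 5, 10, 11, 13, 18, 29, 31, 34, 35, 38]
Total comparisons: 10

The merged array is [1, 5, 10, 11, 13, 18, 29, 31, 34, 35, 38], requiring 10 comparisons. The merge step runs in O(n) time where n is the total number of elements.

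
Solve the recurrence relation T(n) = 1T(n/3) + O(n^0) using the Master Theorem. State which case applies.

Master Theorem for T(n) = 1T(n/3) + O(n^0):

a = 1, b = 3, c = 0
log_b(a) = log_3(1) = 0.0000

Case 2: c = 0 = log_3(1) = 0.0000
T(n) = O(n^0 log n) = O(log n)

For T(n) = 1T(n/3) + O(n^0): log_3(1) = 0.0000. This is Case 2 of the Master Theorem (c = log_b(a), equal work at all levels), giving O(log n).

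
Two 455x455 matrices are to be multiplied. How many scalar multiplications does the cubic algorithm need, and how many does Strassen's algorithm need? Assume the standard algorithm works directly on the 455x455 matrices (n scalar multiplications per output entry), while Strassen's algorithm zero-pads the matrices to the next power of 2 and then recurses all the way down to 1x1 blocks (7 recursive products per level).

Matrix multiplication for 455x455 matrices:

Strassen's algorithm requires power-of-2 dimensions. Pad 455x455 to 512x512 (next power of 2).

Standard algorithm: 455^3 = 94196375 multiplications
Strassen's algorithm: 7^(log2(512)) = 7^9 = 40353607 multiplications
Savings: 94196375 - 40353607 = 53842768 multiplications

Standard: 94196375 multiplications (455^3). Strassen: 40353607 multiplications (7^9, after padding to 512x512). Strassen reduces 8 recursive multiplications to 7 at each level.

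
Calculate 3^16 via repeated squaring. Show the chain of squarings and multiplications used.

Computing 3^16 by squaring (build up from 3^1; each line after the first costs one multiplication):

3^1 = 3
3^2 = (3^1)^2 = 3^2 = 9
3^4 = (3^2)^2 = 9^2 = 81
3^8 = (3^4)^2 = 81^2 = 6561
3^16 = (3^8)^2 = 6561^2 = 43046721

Result: 43046721
Multiplications needed: 4 (4 lines after 3^1)

3^16 = 43046721. Using exponentiation by squaring, this requires 4 multiplications. The key idea: if the exponent is even, square the half-power; if odd, multiply by the base once.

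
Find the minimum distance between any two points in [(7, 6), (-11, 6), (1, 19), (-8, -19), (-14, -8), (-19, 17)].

Computing all pairwise distances among 6 points:

d((7, 6), (-11, 6)) = 18.0
d((7, 6), (1, 19)) = 14.3178
d((7, 6), (-8, -19)) = 29.1548
d((7, 6), (-14, -8)) = 25.2389
d((7, 6), (-19, 17)) = 28.2312
d((-11, 6), (1, 19)) = 17.6918
d((-11, 6), (-8, -19)) = 25.1794
d((-11, 6), (-14, -8)) = 14.3178
d((-11, 6), (-19, 17)) = 13.6015
d((1, 19), (-8, -19)) = 39.0512
d((1, 19), (-14, -8)) = 30.8869
d((1, 19), (-19, 17)) = 20.0998
d((-8, -19), (-14, -8)) = 12.53 <-- minimum
d((-8, -19), (-19, 17)) = 37.6431
d((-14, -8), (-19, 17)) = 25.4951

Closest pair: (-8, -19) and (-14, -8) with distance 12.53

The closest pair is (-8, -19) and (-14, -8) with Euclidean distance 12.53. For 6 points, brute-force pairwise comparison is shown above. For large n, the divide-and-conquer algorithm (sort by x, recurse on halves, check the dividing strip) achieves O(n log n).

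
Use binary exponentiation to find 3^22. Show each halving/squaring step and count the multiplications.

Computing 3^22 by squaring (build up from 3^1; each line after the first costs one multiplication):

3^1 = 3
3^2 = (3^1)^2 = 3^2 = 9
3^4 = (3^2)^2 = 9^2 = 81
3^5 = 3 * 3^4 = 3 * 81 = 243
3^10 = (3^5)^2 = 243^2 = 59049
3^11 = 3 * 3^10 = 3 * 59049 = 177147
3^22 = (3^11)^2 = 177147^2 = 31381059609

Result: 31381059609
Multiplications needed: 6 (6 lines after 3^1)

3^22 = 31381059609. Using exponentiation by squaring, this requires 6 multiplications. The key idea: if the exponent is even, square the half-power; if odd, multiply by the base once.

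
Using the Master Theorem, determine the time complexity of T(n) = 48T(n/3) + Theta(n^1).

Master Theorem for T(n) = 48T(n/3) + O(n^1):

a = 48, b = 3, c = 1
log_b(a) = log_3(48) = 3.5237

Case 1: c = 1 < log_3(48) = 3.5237
T(n) = O(n^(log_3 48))

For T(n) = 48T(n/3) + O(n^1): log_3(48) = 3.5237. This is Case 1 of the Master Theorem (c < log_b(a), work dominated by leaves), giving O(n^(log_3 48)).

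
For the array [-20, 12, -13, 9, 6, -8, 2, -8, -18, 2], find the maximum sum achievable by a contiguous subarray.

Using Kadane's algorithm on [-20, 12, -13, 9, 6, -8, 2, -8, -18, 2]:

Scanning through the array:
Position 1 (value 12): max_ending_here = 12, max_so_far = 12
Position 2 (value -13): max_ending_here = -1, max_so_far = 12
Position 3 (value 9): max_ending_here = 9, max_so_far = 12
Position 4 (value 6): max_ending_here = 15, max_so_far = 15
Position 5 (value -8): max_ending_here = 7, max_so_far = 15
Position 6 (value 2): max_ending_here = 9, max_so_far = 15
Position 7 (value -8): max_ending_here = 1, max_so_far = 15
Position 8 (value -18): max_ending_here = -17, max_so_far = 15
Position 9 (value 2): max_ending_here = 2, max_so_far = 15

Maximum subarray: [9, 6]
Maximum sum: 15

The maximum subarray is [9, 6] with sum 15. This subarray runs from index 3 to index 4.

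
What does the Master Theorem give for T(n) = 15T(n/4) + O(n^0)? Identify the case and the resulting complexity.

Master Theorem for T(n) = 15T(n/4) + O(n^0):

a = 15, b = 4, c = 0
log_b(a) = log_4(15) = 1.9534

Case 1: c = 0 < log_4(15) = 1.9534
T(n) = O(n^(log_4 15))

For T(n) = 15T(n/4) + O(n^0): log_4(15) = 1.9534. This is Case 1 of the Master Theorem (c < log_b(a), work dominated by leaves), giving O(n^(log_4 15)).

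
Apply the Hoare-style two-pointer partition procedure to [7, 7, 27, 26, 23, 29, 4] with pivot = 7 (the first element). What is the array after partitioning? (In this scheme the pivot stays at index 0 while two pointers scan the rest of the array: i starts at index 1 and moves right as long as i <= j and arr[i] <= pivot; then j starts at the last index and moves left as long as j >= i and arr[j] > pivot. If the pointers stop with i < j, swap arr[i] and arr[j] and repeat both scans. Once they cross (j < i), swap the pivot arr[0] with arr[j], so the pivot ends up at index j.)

Hoare-style two-pointer partition with pivot = 7:

Initial array: [7, 7, 27, 26, 23, 29, 4]

Pointers start at i = 1, j = 6.
i stops at index 2 (arr[2]=27 > 7), j stops at index 6 (arr[6]=4 <= 7): swap arr[2] and arr[6], array becomes [7, 7, 4, 26, 23, 29, 27]
i ends at 3, j ends at 2: the pointers have crossed (j < i), so scanning stops.

Swap pivot arr[0] with arr[2] to place pivot at position 2: [4, 7, 7, 26, 23, 29, 27]
Pivot position: 2

After partitioning with pivot 7, the array becomes [4, 7, 7, 26, 23, 29, 27]. The pivot is placed at index 2. All elements to the left of the pivot are <= 7, and all elements to the right are > 7.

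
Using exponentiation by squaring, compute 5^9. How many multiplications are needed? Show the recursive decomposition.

Computing 5^9 by squaring (build up from 5^1; each line after the first costs one multiplication):

5^1 = 5
5^2 = (5^1)^2 = 5^2 = 25
5^4 = (5^2)^2 = 25^2 = 625
5^8 = (5^4)^2 = 625^2 = 390625
5^9 = 5 * 5^8 = 5 * 390625 = 1953125

Result: 1953125
Multiplications needed: 4 (4 lines after 5^1)

5^9 = 1953125. Using exponentiation by squaring, this requires 4 multiplications. The key idea: if the exponent is even, square the half-power; if odd, multiply by the base once.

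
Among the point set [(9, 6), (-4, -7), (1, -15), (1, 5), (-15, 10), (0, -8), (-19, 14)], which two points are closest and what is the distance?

Computing all pairwise distances among 7 points:

d((9, 6), (-4, -7)) = 18.3848
d((9, 6), (1, -15)) = 22.4722
d((9, 6), (1, 5)) = 8.0623
d((9, 6), (-15, 10)) = 24.3311
d((9, 6), (0, -8)) = 16.6433
d((9, 6), (-19, 14)) = 29.1204
d((-4, -7), (1, -15)) = 9.434
d((-4, -7), (1, 5)) = 13.0
d((-4, -7), (-15, 10)) = 20.2485
d((-4, -7), (0, -8)) = 4.1231 <-- minimum
d((-4, -7), (-19, 14)) = 25.807
d((1, -15), (1, 5)) = 20.0
d((1, -15), (-15, 10)) = 29.6816
d((1, -15), (0, -8)) = 7.0711
d((1, -15), (-19, 14)) = 35.2278
d((1, 5), (-15, 10)) = 16.7631
d((1, 5), (0, -8)) = 13.0384
d((1, 5), (-19, 14)) = 21.9317
d((-15, 10), (0, -8)) = 23.4307
d((-15, 10), (-19, 14)) = 5.6569
d((0, -8), (-19, 14)) = 29.0689

Closest pair: (-4, -7) and (0, -8) with distance 4.1231

The closest pair is (-4, -7) and (0, -8) with Euclidean distance 4.1231. For 7 points, brute-force pairwise comparison is shown above. For large n, the divide-and-conquer algorithm (sort by x, recurse on halves, check the dividing strip) achieves O(n log n).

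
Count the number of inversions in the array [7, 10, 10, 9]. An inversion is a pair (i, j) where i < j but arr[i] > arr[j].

Finding inversions in [7, 10, 10, 9]:

(1, 3): arr[1]=10 > arr[3]=9
(2, 3): arr[2]=10 > arr[3]=9

Total inversions: 2

The array has 2 inversion(s): (1,3), (2,3). Each pair (i,j) satisfies i < j and arr[i] > arr[j].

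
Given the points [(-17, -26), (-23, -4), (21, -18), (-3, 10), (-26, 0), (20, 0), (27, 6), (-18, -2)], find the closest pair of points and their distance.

Computing all pairwise distances among 8 points:

d((-17, -26), (-23, -4)) = 22.8035
d((-17, -26), (21, -18)) = 38.833
d((-17, -26), (-3, 10)) = 38.6264
d((-17, -26), (-26, 0)) = 27.5136
d((-17, -26), (20, 0)) = 45.2217
d((-17, -26), (27, 6)) = 54.4059
d((-17, -26), (-18, -2)) = 24.0208
d((-23, -4), (21, -18)) = 46.1736
d((-23, -4), (-3, 10)) = 24.4131
d((-23, -4), (-26, 0)) = 5.0 <-- minimum
d((-23, -4), (20, 0)) = 43.1856
d((-23, -4), (27, 6)) = 50.9902
d((-23, -4), (-18, -2)) = 5.3852
d((21, -18), (-3, 10)) = 36.8782
d((21, -18), (-26, 0)) = 50.3289
d((21, -18), (20, 0)) = 18.0278
d((21, -18), (27, 6)) = 24.7386
d((21, -18), (-18, -2)) = 42.1545
d((-3, 10), (-26, 0)) = 25.0799
d((-3, 10), (20, 0)) = 25.0799
d((-3, 10), (27, 6)) = 30.2655
d((-3, 10), (-18, -2)) = 19.2094
d((-26, 0), (20, 0)) = 46.0
d((-26, 0), (27, 6)) = 53.3385
d((-26, 0), (-18, -2)) = 8.2462
d((20, 0), (27, 6)) = 9.2195
d((20, 0), (-18, -2)) = 38.0526
d((27, 6), (-18, -2)) = 45.7056

Closest pair: (-23, -4) and (-26, 0) with distance 5.0

The closest pair is (-23, -4) and (-26, 0) with Euclidean distance 5.0. For 8 points, brute-force pairwise comparison is shown above. For large n, the divide-and-conquer algorithm (sort by x, recurse on halves, check the dividing strip) achieves O(n log n).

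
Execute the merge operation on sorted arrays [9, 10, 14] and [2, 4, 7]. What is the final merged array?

Merging process:

Compare 9 vs 2: take 2 from right. Merged: [2]
Compare 9 vs 4: take 4 from right. Merged: [2, 4]
Compare 9 vs 7: take 7 from right. Merged: [2, 4, 7]
Append remaining from left: [9, 10, 14]. Merged: [2, 4, 7, 9, 10, 14]

Final merged array: [2, 4, 7, 9, 10, 14]
Total comparisons: 3

The merged array is [2, 4, 7, 9, 10, 14], requiring 3 comparisons. The merge step runs in O(n) time where n is the total number of elements.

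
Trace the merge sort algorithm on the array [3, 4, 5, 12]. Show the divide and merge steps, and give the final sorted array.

Merge sort trace:

Split: [3, 4, 5, 12] -> [3, 4] and [5, 12]
  Split: [3, 4] -> [3] and [4]
  Merge: [3] + [4] -> [3, 4]
  Split: [5, 12] -> [5] and [12]
  Merge: [5] + [12] -> [5, 12]
Merge: [3, 4] + [5, 12] -> [3, 4, 5, 12]

Final sorted array: [3, 4, 5, 12]

The merge sort proceeds by recursively splitting the array and merging sorted halves.
After all merges, the sorted array is [3, 4, 5, 12].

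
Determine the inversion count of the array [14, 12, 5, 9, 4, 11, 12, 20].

Finding inversions in [14, 12, 5, 9, 4, 11, 12, 20]:

(0, 1): arr[0]=14 > arr[1]=12
(0, 2): arr[0]=14 > arr[2]=5
(0, 3): arr[0]=14 > arr[3]=9
(0, 4): arr[0]=14 > arr[4]=4
(0, 5): arr[0]=14 > arr[5]=11
(0, 6): arr[0]=14 > arr[6]=12
(1, 2): arr[1]=12 > arr[2]=5
(1, 3): arr[1]=12 > arr[3]=9
(1, 4): arr[1]=12 > arr[4]=4
(1, 5): arr[1]=12 > arr[5]=11
(2, 4): arr[2]=5 > arr[4]=4
(3, 4): arr[3]=9 > arr[4]=4

Total inversions: 12

The array has 12 inversion(s): (0,1), (0,2), (0,3), (0,4), (0,5), (0,6), (1,2), (1,3), (1,4), (1,5), (2,4), (3,4). Each pair (i,j) satisfies i < j and arr[i] > arr[j].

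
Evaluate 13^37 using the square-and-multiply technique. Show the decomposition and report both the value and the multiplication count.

Computing 13^37 by squaring (build up from 13^1; each line after the first costs one multiplication):

13^1 = 13
13^2 = (13^1)^2 = 13^2 = 169
13^4 = (13^2)^2 = 169^2 = 28561
13^8 = (13^4)^2 = 28561^2 = 815730721
13^9 = 13 * 13^8 = 13 * 815730721 = 10604499373
13^18 = (13^9)^2 = 10604499373^2 = 112455406951957393129
13^36 = (13^18)^2 = 112455406951957393129^2 = 12646218552730347184269489080961456410641
13^37 = 13 * 13^36 = 13 * 12646218552730347184269489080961456410641 = 164400841185494513395503358052498933338333

Result: 164400841185494513395503358052498933338333
Multiplications needed: 7 (7 lines after 13^1)

13^37 = 164400841185494513395503358052498933338333. Using exponentiation by squaring, this requires 7 multiplications. The key idea: if the exponent is even, square the half-power; if odd, multiply by the base once.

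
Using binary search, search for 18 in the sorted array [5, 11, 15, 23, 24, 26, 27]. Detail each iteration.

Binary search for 18 in [5, 11, 15, 23, 24, 26, 27]:

lo=0, hi=6, mid=3, arr[mid]=23 -> 23 > 18, search left half
lo=0, hi=2, mid=1, arr[mid]=11 -> 11 < 18, search right half
lo=2, hi=2, mid=2, arr[mid]=15 -> 15 < 18, search right half
lo=3 > hi=2, target 18 not found

Binary search determines that 18 is not in the array after 3 comparisons. The search space was exhausted without finding the target.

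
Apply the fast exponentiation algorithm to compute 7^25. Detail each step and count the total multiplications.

Computing 7^25 by squaring (build up from 7^1; each line after the first costs one multiplication):

7^1 = 7
7^2 = (7^1)^2 = 7^2 = 49
7^3 = 7 * 7^2 = 7 * 49 = 343
7^6 = (7^3)^2 = 343^2 = 117649
7^12 = (7^6)^2 = 117649^2 = 13841287201
7^24 = (7^12)^2 = 13841287201^2 = 191581231380566414401
7^25 = 7 * 7^24 = 7 * 191581231380566414401 = 1341068619663964900807

Result: 1341068619663964900807
Multiplications needed: 6 (6 lines after 7^1)

7^25 = 1341068619663964900807. Using exponentiation by squaring, this requires 6 multiplications. The key idea: if the exponent is even, square the half-power; if odd, multiply by the base once.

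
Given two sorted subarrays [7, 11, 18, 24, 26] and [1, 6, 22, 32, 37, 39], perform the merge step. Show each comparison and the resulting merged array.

Merging process:

Compare 7 vs 1: take 1 from right. Merged: [1]
Compare 7 vs 6: take 6 from right. Merged: [1, 6]
Compare 7 vs 22: take 7 from left. Merged: [1, 6, 7]
Compare 11 vs 22: take 11 from left. Merged: [1, 6, 7, 11]
Compare 18 vs 22: take 18 from left. Merged: [1, 6, 7, 11, 18]
Compare 24 vs 22: take 22 from right. Merged: [1, 6, 7, 11, 18, 22]
Compare 24 vs 32: take 24 from left. Merged: [1, 6, 7, 11, 18, 22, 24]
Compare 26 vs 32: take 26 from left. Merged: [1, 6, 7, 11, 18, 22, 24, 26]
Append remaining from right: [32, 37, 39]. Merged: [1, 6, 7, 11, 18, 22, 24, 26, 32, 37, 39]

Final merged array: [1, 6, 7, 11, 18, 22, 24, 26, 32, 37, 39]
Total comparisons: 8

The merged array is [1, 6, 7, 11, 18, 22, 24, 26, 32, 37, 39], requiring 8 comparisons. The merge step runs in O(n) time where n is the total number of elements.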